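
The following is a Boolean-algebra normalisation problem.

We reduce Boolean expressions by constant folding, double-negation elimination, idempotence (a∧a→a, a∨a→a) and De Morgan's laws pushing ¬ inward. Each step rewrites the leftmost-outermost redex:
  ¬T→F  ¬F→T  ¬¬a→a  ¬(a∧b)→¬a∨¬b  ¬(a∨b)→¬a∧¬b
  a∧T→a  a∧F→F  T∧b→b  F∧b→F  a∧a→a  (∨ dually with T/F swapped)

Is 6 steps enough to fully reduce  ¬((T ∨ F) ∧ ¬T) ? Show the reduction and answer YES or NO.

Answer: YES — reaches normal form T in 6 ≤ 6 steps

Derivation:
  start: ¬((T ∨ F) ∧ ¬T)
  [1] ¬(T ∨ F) ∨ ¬¬T
  [2] (¬T ∧ ¬F) ∨ ¬¬T
  [3] (F ∧ ¬F) ∨ ¬¬T
  [4] F ∨ ¬¬T
  [5] ¬¬T
  [6] T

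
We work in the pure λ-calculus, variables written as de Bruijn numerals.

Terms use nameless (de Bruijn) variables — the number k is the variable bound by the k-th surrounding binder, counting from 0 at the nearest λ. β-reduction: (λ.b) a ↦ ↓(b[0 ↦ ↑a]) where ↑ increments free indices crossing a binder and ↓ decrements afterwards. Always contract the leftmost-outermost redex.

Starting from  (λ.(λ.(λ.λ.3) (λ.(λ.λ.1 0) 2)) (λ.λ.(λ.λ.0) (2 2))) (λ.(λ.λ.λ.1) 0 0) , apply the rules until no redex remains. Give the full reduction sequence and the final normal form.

  start: (λ.(λ.(λ.λ.3) (λ.(λ.λ.1 0) 2)) (λ.λ.(λ.λ.0) (2 2))) (λ.(λ.λ.λ.1) 0 0)
  step 1: (λ.(λ.λ.λ.(λ.λ.λ.1) 0 0) (λ.(λ.λ.1 0) (λ.(λ.λ.λ.1) 0 0))) (λ.λ.(λ.λ.0) ((λ.(λ.λ.λ.1) 0 0) (λ.(λ.λ.λ.1) 0 0)))
  step 2: (λ.λ.λ.(λ.λ.λ.1) 0 0) (λ.(λ.λ.1 0) (λ.(λ.λ.λ.1) 0 0))
  step 3: λ.λ.(λ.λ.λ.1) 0 0
  step 4: λ.λ.(λ.λ.1) 0
  step 5: λ.λ.λ.1

Answer: normal form = λ.λ.λ.1  (in 5 steps)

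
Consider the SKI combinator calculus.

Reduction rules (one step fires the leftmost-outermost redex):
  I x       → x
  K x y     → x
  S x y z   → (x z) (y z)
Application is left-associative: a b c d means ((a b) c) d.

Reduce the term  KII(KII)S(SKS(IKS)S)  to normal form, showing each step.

Answer: normal form = SS  (in 8 steps)

Derivation:
  start: KII(KII)S(SKS(IKS)S)
  step 1: I(KII)S(SKS(IKS)S)
  step 2: KIIS(SKS(IKS)S)
  step 3: IS(SKS(IKS)S)
  step 4: S(SKS(IKS)S)
  step 5: S(K(IKS)(S(IKS))S)
  step 6: S(IKSS)
  step 7: S(KSS)
  step 8: SS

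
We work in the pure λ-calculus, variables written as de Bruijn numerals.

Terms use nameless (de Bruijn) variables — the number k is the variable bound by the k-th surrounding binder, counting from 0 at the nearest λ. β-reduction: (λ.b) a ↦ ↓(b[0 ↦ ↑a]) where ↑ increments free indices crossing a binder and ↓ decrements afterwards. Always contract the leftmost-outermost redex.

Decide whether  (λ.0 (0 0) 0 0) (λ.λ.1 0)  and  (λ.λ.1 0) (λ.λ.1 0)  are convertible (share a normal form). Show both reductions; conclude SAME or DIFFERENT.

Term A:
  start: (λ.0 (0 0) 0 0) (λ.λ.1 0)
  step 1: (λ.λ.1 0) ((λ.λ.1 0) (λ.λ.1 0)) (λ.λ.1 0) (λ.λ.1 0)
  step 2: (λ.(λ.λ.1 0) (λ.λ.1 0) 0) (λ.λ.1 0) (λ.λ.1 0)
  step 3: (λ.λ.1 0) (λ.λ.1 0) (λ.λ.1 0) (λ.λ.1 0)
  step 4: (λ.(λ.λ.1 0) 0) (λ.λ.1 0) (λ.λ.1 0)
  step 5: (λ.λ.1 0) (λ.λ.1 0) (λ.λ.1 0)
  step 6: (λ.(λ.λ.1 0) 0) (λ.λ.1 0)
  step 7: (λ.λ.1 0) (λ.λ.1 0)
  step 8: λ.(λ.λ.1 0) 0
  step 9: λ.λ.1 0

Term B:
  start: (λ.λ.1 0) (λ.λ.1 0)
  step 1: λ.(λ.λ.1 0) 0
  step 2: λ.λ.1 0

Answer: SAME — A ⇓ λ.λ.1 0, B ⇓ λ.λ.1 0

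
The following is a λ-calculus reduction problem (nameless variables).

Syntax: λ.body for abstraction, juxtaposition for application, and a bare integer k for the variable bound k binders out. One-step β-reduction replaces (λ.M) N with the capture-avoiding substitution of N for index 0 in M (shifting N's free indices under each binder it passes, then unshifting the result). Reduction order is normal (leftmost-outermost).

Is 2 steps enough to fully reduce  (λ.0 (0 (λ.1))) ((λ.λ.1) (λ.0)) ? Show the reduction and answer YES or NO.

Answer: NO — after 2 steps the term is (λ.λ.0) ((λ.λ.1) (λ.0) (λ.(λ.λ.1) (λ.0))), not yet normal

Derivation:
  start: (λ.0 (0 (λ.1))) ((λ.λ.1) (λ.0))
  →1  (λ.λ.1) (λ.0) ((λ.λ.1) (λ.0) (λ.(λ.λ.1) (λ.0)))
  →2  (λ.λ.0) ((λ.λ.1) (λ.0) (λ.(λ.λ.1) (λ.0)))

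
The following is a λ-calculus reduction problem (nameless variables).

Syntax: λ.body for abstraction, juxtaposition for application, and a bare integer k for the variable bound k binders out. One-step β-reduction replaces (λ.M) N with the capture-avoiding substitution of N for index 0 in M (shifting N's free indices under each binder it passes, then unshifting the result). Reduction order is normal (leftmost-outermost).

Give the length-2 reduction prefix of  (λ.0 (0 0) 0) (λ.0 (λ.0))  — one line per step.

  start: (λ.0 (0 0) 0) (λ.0 (λ.0))
  step 1: (λ.0 (λ.0)) ((λ.0 (λ.0)) (λ.0 (λ.0))) (λ.0 (λ.0))
  step 2: (λ.0 (λ.0)) (λ.0 (λ.0)) (λ.0) (λ.0 (λ.0))

Answer: after 2 steps: (λ.0 (λ.0)) (λ.0 (λ.0)) (λ.0) (λ.0 (λ.0))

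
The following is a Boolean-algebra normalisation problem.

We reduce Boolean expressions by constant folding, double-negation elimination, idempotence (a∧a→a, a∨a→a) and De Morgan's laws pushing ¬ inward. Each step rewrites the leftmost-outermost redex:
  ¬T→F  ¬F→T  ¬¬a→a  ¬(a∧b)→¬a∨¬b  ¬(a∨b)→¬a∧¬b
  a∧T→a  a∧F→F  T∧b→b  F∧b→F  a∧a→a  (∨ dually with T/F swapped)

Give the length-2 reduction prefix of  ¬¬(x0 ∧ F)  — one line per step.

Answer: after 2 steps: F

Reduction:
  start: ¬¬(x0 ∧ F)
  [1] x0 ∧ F
  [2] F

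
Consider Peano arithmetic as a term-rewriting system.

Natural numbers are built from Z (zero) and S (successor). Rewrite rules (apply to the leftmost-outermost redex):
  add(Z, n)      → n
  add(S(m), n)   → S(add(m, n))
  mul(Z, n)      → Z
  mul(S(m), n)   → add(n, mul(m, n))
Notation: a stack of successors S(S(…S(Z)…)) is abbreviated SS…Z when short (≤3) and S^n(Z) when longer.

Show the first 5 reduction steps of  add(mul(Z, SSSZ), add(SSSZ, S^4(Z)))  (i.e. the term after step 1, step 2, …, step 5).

  start: add(mul(Z, SSSZ), add(SSSZ, S^4(Z)))
  →1  add(Z, add(SSSZ, S^4(Z)))
  →2  add(SSSZ, S^4(Z))
  →3  S(add(SSZ, S^4(Z)))
  →4  S(S(add(SZ, S^4(Z))))
  →5  S(S(S(add(Z, S^4(Z)))))

Answer: after 5 steps: S(S(S(add(Z, S^4(Z)))))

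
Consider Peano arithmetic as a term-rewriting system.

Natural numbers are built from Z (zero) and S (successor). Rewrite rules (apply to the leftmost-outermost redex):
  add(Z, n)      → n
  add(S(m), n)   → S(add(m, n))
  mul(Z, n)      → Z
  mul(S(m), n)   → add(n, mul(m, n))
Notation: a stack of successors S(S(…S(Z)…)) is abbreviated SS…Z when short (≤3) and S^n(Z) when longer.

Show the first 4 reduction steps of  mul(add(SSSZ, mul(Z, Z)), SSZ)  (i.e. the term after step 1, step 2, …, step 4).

Answer: after 4 steps: S(S(add(Z, mul(add(SSZ, mul(Z, Z)), SSZ))))

Working:
  start: mul(add(SSSZ, mul(Z, Z)), SSZ)
  →1  mul(S(add(SSZ, mul(Z, Z))), SSZ)
  →2  add(SSZ, mul(add(SSZ, mul(Z, Z)), SSZ))
  →3  S(add(SZ, mul(add(SSZ, mul(Z, Z)), SSZ)))
  →4  S(S(add(Z, mul(add(SSZ, mul(Z, Z)), SSZ))))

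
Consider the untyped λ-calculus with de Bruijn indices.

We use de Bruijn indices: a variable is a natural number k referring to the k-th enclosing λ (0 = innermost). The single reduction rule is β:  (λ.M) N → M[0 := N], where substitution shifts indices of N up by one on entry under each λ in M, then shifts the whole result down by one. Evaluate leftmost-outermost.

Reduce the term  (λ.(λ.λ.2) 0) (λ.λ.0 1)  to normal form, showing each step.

Answer: normal form = λ.λ.λ.0 1  (in 2 steps)

Derivation:
  start: (λ.(λ.λ.2) 0) (λ.λ.0 1)
  [1] (λ.λ.λ.λ.0 1) (λ.λ.0 1)
  [2] λ.λ.λ.0 1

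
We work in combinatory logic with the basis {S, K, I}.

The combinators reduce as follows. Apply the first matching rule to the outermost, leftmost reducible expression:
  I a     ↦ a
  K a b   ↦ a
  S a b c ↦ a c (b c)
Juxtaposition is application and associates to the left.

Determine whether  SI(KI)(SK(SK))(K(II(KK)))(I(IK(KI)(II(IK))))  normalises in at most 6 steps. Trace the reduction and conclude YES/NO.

Answer: NO — after 6 steps the term is K(II(KK))(I(IK(KI)(II(IK)))), not yet normal

Working:
  start: SI(KI)(SK(SK))(K(II(KK)))(I(IK(KI)(II(IK))))
  →1  I(SK(SK))(KI(SK(SK)))(K(II(KK)))(I(IK(KI)(II(IK))))
  →2  SK(SK)(KI(SK(SK)))(K(II(KK)))(I(IK(KI)(II(IK))))
  →3  K(KI(SK(SK)))(SK(KI(SK(SK))))(K(II(KK)))(I(IK(KI)(II(IK))))
  →4  KI(SK(SK))(K(II(KK)))(I(IK(KI)(II(IK))))
  →5  I(K(II(KK)))(I(IK(KI)(II(IK))))
  →6  K(II(KK))(I(IK(KI)(II(IK))))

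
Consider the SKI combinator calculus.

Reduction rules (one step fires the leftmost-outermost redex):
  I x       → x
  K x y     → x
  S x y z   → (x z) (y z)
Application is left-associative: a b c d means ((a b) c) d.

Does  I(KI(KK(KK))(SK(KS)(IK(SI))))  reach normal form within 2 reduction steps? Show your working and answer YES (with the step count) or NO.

Answer: NO — after 2 steps the term is I(SK(KS)(IK(SI))), not yet normal

Derivation:
  start: I(KI(KK(KK))(SK(KS)(IK(SI))))
  [1] KI(KK(KK))(SK(KS)(IK(SI)))
  [2] I(SK(KS)(IK(SI)))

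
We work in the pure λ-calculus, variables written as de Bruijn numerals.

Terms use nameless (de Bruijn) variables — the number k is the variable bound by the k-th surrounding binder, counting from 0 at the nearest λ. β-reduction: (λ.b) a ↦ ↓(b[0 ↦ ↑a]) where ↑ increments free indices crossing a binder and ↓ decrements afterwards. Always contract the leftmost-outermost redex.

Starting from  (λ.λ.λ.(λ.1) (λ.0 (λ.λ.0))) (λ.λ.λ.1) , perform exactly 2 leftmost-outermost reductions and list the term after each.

  start: (λ.λ.λ.(λ.1) (λ.0 (λ.λ.0))) (λ.λ.λ.1)
  [1] λ.λ.(λ.1) (λ.0 (λ.λ.0))
  [2] λ.λ.0

Answer: after 2 steps: λ.λ.0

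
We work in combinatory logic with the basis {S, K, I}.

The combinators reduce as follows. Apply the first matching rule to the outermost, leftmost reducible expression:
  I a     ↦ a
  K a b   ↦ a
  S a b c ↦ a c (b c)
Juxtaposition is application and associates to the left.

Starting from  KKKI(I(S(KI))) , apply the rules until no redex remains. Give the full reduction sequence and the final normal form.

Answer: normal form = I  (in 2 steps)

Derivation:
  start: KKKI(I(S(KI)))
  step 1: KI(I(S(KI)))
  step 2: I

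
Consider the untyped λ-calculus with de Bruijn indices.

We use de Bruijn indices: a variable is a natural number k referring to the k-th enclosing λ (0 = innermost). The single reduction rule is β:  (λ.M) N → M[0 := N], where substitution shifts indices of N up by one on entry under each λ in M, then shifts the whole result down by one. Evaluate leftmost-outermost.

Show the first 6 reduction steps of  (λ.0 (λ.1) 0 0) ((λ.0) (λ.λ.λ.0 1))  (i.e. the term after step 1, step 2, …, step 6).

  start: (λ.0 (λ.1) 0 0) ((λ.0) (λ.λ.λ.0 1))
  [1] (λ.0) (λ.λ.λ.0 1) (λ.(λ.0) (λ.λ.λ.0 1)) ((λ.0) (λ.λ.λ.0 1)) ((λ.0) (λ.λ.λ.0 1))
  [2] (λ.λ.λ.0 1) (λ.(λ.0) (λ.λ.λ.0 1)) ((λ.0) (λ.λ.λ.0 1)) ((λ.0) (λ.λ.λ.0 1))
  [3] (λ.λ.0 1) ((λ.0) (λ.λ.λ.0 1)) ((λ.0) (λ.λ.λ.0 1))
  [4] (λ.0 ((λ.0) (λ.λ.λ.0 1))) ((λ.0) (λ.λ.λ.0 1))
  [5] (λ.0) (λ.λ.λ.0 1) ((λ.0) (λ.λ.λ.0 1))
  [6] (λ.λ.λ.0 1) ((λ.0) (λ.λ.λ.0 1))

Answer: after 6 steps: (λ.λ.λ.0 1) ((λ.0) (λ.λ.λ.0 1))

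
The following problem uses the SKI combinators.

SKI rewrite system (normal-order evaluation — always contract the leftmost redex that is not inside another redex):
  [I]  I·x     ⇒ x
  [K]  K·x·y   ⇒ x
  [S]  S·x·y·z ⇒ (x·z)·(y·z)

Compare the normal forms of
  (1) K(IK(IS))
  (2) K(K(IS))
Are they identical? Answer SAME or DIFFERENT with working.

Term A:
  start: K(IK(IS))
  [1] K(K(IS))
  [2] K(KS)

Term B:
  start: K(K(IS))
  [1] K(KS)

Answer: SAME — A ⇓ K(KS), B ⇓ K(KS)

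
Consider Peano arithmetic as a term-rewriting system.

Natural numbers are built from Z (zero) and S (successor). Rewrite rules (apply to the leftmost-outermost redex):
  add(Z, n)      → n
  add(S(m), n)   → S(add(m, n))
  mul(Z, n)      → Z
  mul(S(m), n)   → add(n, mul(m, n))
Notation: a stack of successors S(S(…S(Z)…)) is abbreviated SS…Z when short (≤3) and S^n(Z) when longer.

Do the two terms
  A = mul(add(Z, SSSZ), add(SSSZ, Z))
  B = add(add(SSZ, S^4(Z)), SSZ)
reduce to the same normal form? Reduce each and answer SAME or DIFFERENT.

Answer: DIFFERENT — A ⇓ S^9(Z), B ⇓ S^8(Z)

Reduction:
Term A:
  start: mul(add(Z, SSSZ), add(SSSZ, Z))
  [1] mul(SSSZ, add(SSSZ, Z))
  [2] add(add(SSSZ, Z), mul(SSZ, add(SSSZ, Z)))
  [3] add(S(add(SSZ, Z)), mul(SSZ, add(SSSZ, Z)))
  [4] S(add(add(SSZ, Z), mul(SSZ, add(SSSZ, Z))))
  [5] S(add(S(add(SZ, Z)), mul(SSZ, add(SSSZ, Z))))
  [6] S(S(add(add(SZ, Z), mul(SSZ, add(SSSZ, Z)))))
  [7] S(S(add(S(add(Z, Z)), mul(SSZ, add(SSSZ, Z)))))
  [8] S(S(S(add(add(Z, Z), mul(SSZ, add(SSSZ, Z))))))
  [9] S(S(S(add(Z, mul(SSZ, add(SSSZ, Z))))))
  [10] S(S(S(mul(SSZ, add(SSSZ, Z)))))
  [11] S(S(S(add(add(SSSZ, Z), mul(SZ, add(SSSZ, Z))))))
  [12] S(S(S(add(S(add(SSZ, Z)), mul(SZ, add(SSSZ, Z))))))
  [13] S(S(S(S(add(add(SSZ, Z), mul(SZ, add(SSSZ, Z)))))))
  [14] S(S(S(S(add(S(add(SZ, Z)), mul(SZ, add(SSSZ, Z)))))))
  [15] S(S(S(S(S(add(add(SZ, Z), mul(SZ, add(SSSZ, Z))))))))
  [16] S(S(S(S(S(add(S(add(Z, Z)), mul(SZ, add(SSSZ, Z))))))))
  [17] S(S(S(S(S(S(add(add(Z, Z), mul(SZ, add(SSSZ, Z)))))))))
  [18] S(S(S(S(S(S(add(Z, mul(SZ, add(SSSZ, Z)))))))))
  [19] S(S(S(S(S(S(mul(SZ, add(SSSZ, Z))))))))
  [20] S(S(S(S(S(S(add(add(SSSZ, Z), mul(Z, add(SSSZ, Z)))))))))
  [21] S(S(S(S(S(S(add(S(add(SSZ, Z)), mul(Z, add(SSSZ, Z)))))))))
  [22] S(S(S(S(S(S(S(add(add(SSZ, Z), mul(Z, add(SSSZ, Z))))))))))
  [23] S(S(S(S(S(S(S(add(S(add(SZ, Z)), mul(Z, add(SSSZ, Z))))))))))
  [24] S(S(S(S(S(S(S(S(add(add(SZ, Z), mul(Z, add(SSSZ, Z)))))))))))
  [25] S(S(S(S(S(S(S(S(add(S(add(Z, Z)), mul(Z, add(SSSZ, Z)))))))))))
  [26] S(S(S(S(S(S(S(S(S(add(add(Z, Z), mul(Z, add(SSSZ, Z))))))))))))
  [27] S(S(S(S(S(S(S(S(S(add(Z, mul(Z, add(SSSZ, Z))))))))))))
  [28] S(S(S(S(S(S(S(S(S(mul(Z, add(SSSZ, Z)))))))))))
  [29] S^9(Z)

Term B:
  start: add(add(SSZ, S^4(Z)), SSZ)
  [1] add(S(add(SZ, S^4(Z))), SSZ)
  [2] S(add(add(SZ, S^4(Z)), SSZ))
  [3] S(add(S(add(Z, S^4(Z))), SSZ))
  [4] S(S(add(add(Z, S^4(Z)), SSZ)))
  [5] S(S(add(S^4(Z), SSZ)))
  [6] S(S(S(add(SSSZ, SSZ))))
  [7] S(S(S(S(add(SSZ, SSZ)))))
  [8] S(S(S(S(S(add(SZ, SSZ))))))
  [9] S(S(S(S(S(S(add(Z, SSZ)))))))
  [10] S^8(Z)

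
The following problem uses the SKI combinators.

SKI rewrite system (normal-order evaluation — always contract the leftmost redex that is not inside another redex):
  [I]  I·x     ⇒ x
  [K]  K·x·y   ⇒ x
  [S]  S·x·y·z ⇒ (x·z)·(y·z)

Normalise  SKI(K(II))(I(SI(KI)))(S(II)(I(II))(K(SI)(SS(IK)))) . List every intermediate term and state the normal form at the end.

Answer: normal form = SI(SI)  (in 13 steps)

Reduction:
  start: SKI(K(II))(I(SI(KI)))(S(II)(I(II))(K(SI)(SS(IK))))
  step 1: K(K(II))(I(K(II)))(I(SI(KI)))(S(II)(I(II))(K(SI)(SS(IK))))
  step 2: K(II)(I(SI(KI)))(S(II)(I(II))(K(SI)(SS(IK))))
  step 3: II(S(II)(I(II))(K(SI)(SS(IK))))
  step 4: I(S(II)(I(II))(K(SI)(SS(IK))))
  step 5: S(II)(I(II))(K(SI)(SS(IK)))
  step 6: II(K(SI)(SS(IK)))(I(II)(K(SI)(SS(IK))))
  step 7: I(K(SI)(SS(IK)))(I(II)(K(SI)(SS(IK))))
  step 8: K(SI)(SS(IK))(I(II)(K(SI)(SS(IK))))
  step 9: SI(I(II)(K(SI)(SS(IK))))
  step 10: SI(II(K(SI)(SS(IK))))
  step 11: SI(I(K(SI)(SS(IK))))
  step 12: SI(K(SI)(SS(IK)))
  step 13: SI(SI)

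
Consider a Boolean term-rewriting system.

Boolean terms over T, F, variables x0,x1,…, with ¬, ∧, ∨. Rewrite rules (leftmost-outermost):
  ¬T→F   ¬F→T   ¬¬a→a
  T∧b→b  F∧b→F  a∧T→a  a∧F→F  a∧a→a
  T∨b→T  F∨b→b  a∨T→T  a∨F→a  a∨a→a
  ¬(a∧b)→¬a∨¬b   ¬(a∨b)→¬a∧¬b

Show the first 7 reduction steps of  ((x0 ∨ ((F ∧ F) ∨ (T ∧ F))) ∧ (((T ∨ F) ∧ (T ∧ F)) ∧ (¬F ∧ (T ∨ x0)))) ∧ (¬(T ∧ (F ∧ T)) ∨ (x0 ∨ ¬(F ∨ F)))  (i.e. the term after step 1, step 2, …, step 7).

  start: ((x0 ∨ ((F ∧ F) ∨ (T ∧ F))) ∧ (((T ∨ F) ∧ (T ∧ F)) ∧ (¬F ∧ (T ∨ x0)))) ∧ (¬(T ∧ (F ∧ T)) ∨ (x0 ∨ ¬(F ∨ F)))
  →1  ((x0 ∨ (F ∨ (T ∧ F))) ∧ (((T ∨ F) ∧ (T ∧ F)) ∧ (¬F ∧ (T ∨ x0)))) ∧ (¬(T ∧ (F ∧ T)) ∨ (x0 ∨ ¬(F ∨ F)))
  →2  ((x0 ∨ (T ∧ F)) ∧ (((T ∨ F) ∧ (T ∧ F)) ∧ (¬F ∧ (T ∨ x0)))) ∧ (¬(T ∧ (F ∧ T)) ∨ (x0 ∨ ¬(F ∨ F)))
  →3  ((x0 ∨ F) ∧ (((T ∨ F) ∧ (T ∧ F)) ∧ (¬F ∧ (T ∨ x0)))) ∧ (¬(T ∧ (F ∧ T)) ∨ (x0 ∨ ¬(F ∨ F)))
  →4  (x0 ∧ (((T ∨ F) ∧ (T ∧ F)) ∧ (¬F ∧ (T ∨ x0)))) ∧ (¬(T ∧ (F ∧ T)) ∨ (x0 ∨ ¬(F ∨ F)))
  →5  (x0 ∧ ((T ∧ (T ∧ F)) ∧ (¬F ∧ (T ∨ x0)))) ∧ (¬(T ∧ (F ∧ T)) ∨ (x0 ∨ ¬(F ∨ F)))
  →6  (x0 ∧ ((T ∧ F) ∧ (¬F ∧ (T ∨ x0)))) ∧ (¬(T ∧ (F ∧ T)) ∨ (x0 ∨ ¬(F ∨ F)))
  →7  (x0 ∧ (F ∧ (¬F ∧ (T ∨ x0)))) ∧ (¬(T ∧ (F ∧ T)) ∨ (x0 ∨ ¬(F ∨ F)))

Answer: after 7 steps: (x0 ∧ (F ∧ (¬F ∧ (T ∨ x0)))) ∧ (¬(T ∧ (F ∧ T)) ∨ (x0 ∨ ¬(F ∨ F)))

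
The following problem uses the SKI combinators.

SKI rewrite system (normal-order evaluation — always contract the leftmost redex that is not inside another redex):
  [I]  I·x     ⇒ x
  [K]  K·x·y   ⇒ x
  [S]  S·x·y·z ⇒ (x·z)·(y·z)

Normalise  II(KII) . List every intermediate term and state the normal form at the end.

  start: II(KII)
  [1] I(KII)
  [2] KII
  [3] I

Answer: normal form = I  (in 3 steps)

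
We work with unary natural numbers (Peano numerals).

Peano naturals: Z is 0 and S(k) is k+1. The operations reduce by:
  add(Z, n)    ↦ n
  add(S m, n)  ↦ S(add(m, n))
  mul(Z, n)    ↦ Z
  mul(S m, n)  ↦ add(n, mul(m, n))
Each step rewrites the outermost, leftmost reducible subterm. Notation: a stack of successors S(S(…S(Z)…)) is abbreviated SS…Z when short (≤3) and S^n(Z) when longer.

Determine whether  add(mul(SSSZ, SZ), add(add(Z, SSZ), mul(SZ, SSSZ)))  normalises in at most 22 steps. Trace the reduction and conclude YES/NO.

  start: add(mul(SSSZ, SZ), add(add(Z, SSZ), mul(SZ, SSSZ)))
  [1] add(add(SZ, mul(SSZ, SZ)), add(add(Z, SSZ), mul(SZ, SSSZ)))
  [2] add(S(add(Z, mul(SSZ, SZ))), add(add(Z, SSZ), mul(SZ, SSSZ)))
  [3] S(add(add(Z, mul(SSZ, SZ)), add(add(Z, SSZ), mul(SZ, SSSZ))))
  [4] S(add(mul(SSZ, SZ), add(add(Z, SSZ), mul(SZ, SSSZ))))
  [5] S(add(add(SZ, mul(SZ, SZ)), add(add(Z, SSZ), mul(SZ, SSSZ))))
  [6] S(add(S(add(Z, mul(SZ, SZ))), add(add(Z, SSZ), mul(SZ, SSSZ))))
  [7] S(S(add(add(Z, mul(SZ, SZ)), add(add(Z, SSZ), mul(SZ, SSSZ)))))
  [8] S(S(add(mul(SZ, SZ), add(add(Z, SSZ), mul(SZ, SSSZ)))))
  [9] S(S(add(add(SZ, mul(Z, SZ)), add(add(Z, SSZ), mul(SZ, SSSZ)))))
  [10] S(S(add(S(add(Z, mul(Z, SZ))), add(add(Z, SSZ), mul(SZ, SSSZ)))))
  [11] S(S(S(add(add(Z, mul(Z, SZ)), add(add(Z, SSZ), mul(SZ, SSSZ))))))
  [12] S(S(S(add(mul(Z, SZ), add(add(Z, SSZ), mul(SZ, SSSZ))))))
  [13] S(S(S(add(Z, add(add(Z, SSZ), mul(SZ, SSSZ))))))
  [14] S(S(S(add(add(Z, SSZ), mul(SZ, SSSZ)))))
  [15] S(S(S(add(SSZ, mul(SZ, SSSZ)))))
  [16] S(S(S(S(add(SZ, mul(SZ, SSSZ))))))
  [17] S(S(S(S(S(add(Z, mul(SZ, SSSZ)))))))
  [18] S(S(S(S(S(mul(SZ, SSSZ))))))
  [19] S(S(S(S(S(add(SSSZ, mul(Z, SSSZ)))))))
  [20] S(S(S(S(S(S(add(SSZ, mul(Z, SSSZ))))))))
  [21] S(S(S(S(S(S(S(add(SZ, mul(Z, SSSZ)))))))))
  [22] S(S(S(S(S(S(S(S(add(Z, mul(Z, SSSZ))))))))))

Answer: NO — after 22 steps the term is S(S(S(S(S(S(S(S(add(Z, mul(Z, SSSZ)))))))))), not yet normal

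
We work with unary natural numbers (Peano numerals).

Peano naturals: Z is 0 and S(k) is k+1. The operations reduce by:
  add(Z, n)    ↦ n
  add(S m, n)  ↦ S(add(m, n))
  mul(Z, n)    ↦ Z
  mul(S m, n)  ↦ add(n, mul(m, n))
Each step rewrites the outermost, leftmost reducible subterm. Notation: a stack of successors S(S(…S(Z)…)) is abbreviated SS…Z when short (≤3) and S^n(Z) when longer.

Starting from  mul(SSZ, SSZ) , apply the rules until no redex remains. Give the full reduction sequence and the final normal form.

  start: mul(SSZ, SSZ)
  →1  add(SSZ, mul(SZ, SSZ))
  →2  S(add(SZ, mul(SZ, SSZ)))
  →3  S(S(add(Z, mul(SZ, SSZ))))
  →4  S(S(mul(SZ, SSZ)))
  →5  S(S(add(SSZ, mul(Z, SSZ))))
  →6  S(S(S(add(SZ, mul(Z, SSZ)))))
  →7  S(S(S(S(add(Z, mul(Z, SSZ))))))
  →8  S(S(S(S(mul(Z, SSZ)))))
  →9  S^4(Z)

Answer: normal form = S^4(Z)  (in 9 steps)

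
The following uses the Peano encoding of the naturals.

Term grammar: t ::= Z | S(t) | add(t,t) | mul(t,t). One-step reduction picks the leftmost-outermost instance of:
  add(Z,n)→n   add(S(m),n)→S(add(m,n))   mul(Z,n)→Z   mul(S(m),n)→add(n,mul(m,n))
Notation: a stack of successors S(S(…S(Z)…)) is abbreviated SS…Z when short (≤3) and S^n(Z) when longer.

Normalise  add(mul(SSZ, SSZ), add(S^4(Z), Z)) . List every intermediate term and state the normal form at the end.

Answer: normal form = S^8(Z)  (in 19 steps)

Reduction:
  start: add(mul(SSZ, SSZ), add(S^4(Z), Z))
  step 1: add(add(SSZ, mul(SZ, SSZ)), add(S^4(Z), Z))
  step 2: add(S(add(SZ, mul(SZ, SSZ))), add(S^4(Z), Z))
  step 3: S(add(add(SZ, mul(SZ, SSZ)), add(S^4(Z), Z)))
  step 4: S(add(S(add(Z, mul(SZ, SSZ))), add(S^4(Z), Z)))
  step 5: S(S(add(add(Z, mul(SZ, SSZ)), add(S^4(Z), Z))))
  step 6: S(S(add(mul(SZ, SSZ), add(S^4(Z), Z))))
  step 7: S(S(add(add(SSZ, mul(Z, SSZ)), add(S^4(Z), Z))))
  step 8: S(S(add(S(add(SZ, mul(Z, SSZ))), add(S^4(Z), Z))))
  step 9: S(S(S(add(add(SZ, mul(Z, SSZ)), add(S^4(Z), Z)))))
  step 10: S(S(S(add(S(add(Z, mul(Z, SSZ))), add(S^4(Z), Z)))))
  step 11: S(S(S(S(add(add(Z, mul(Z, SSZ)), add(S^4(Z), Z))))))
  step 12: S(S(S(S(add(mul(Z, SSZ), add(S^4(Z), Z))))))
  step 13: S(S(S(S(add(Z, add(S^4(Z), Z))))))
  step 14: S(S(S(S(add(S^4(Z), Z)))))
  step 15: S(S(S(S(S(add(SSSZ, Z))))))
  step 16: S(S(S(S(S(S(add(SSZ, Z)))))))
  step 17: S(S(S(S(S(S(S(add(SZ, Z))))))))
  step 18: S(S(S(S(S(S(S(S(add(Z, Z)))))))))
  step 19: S^8(Z)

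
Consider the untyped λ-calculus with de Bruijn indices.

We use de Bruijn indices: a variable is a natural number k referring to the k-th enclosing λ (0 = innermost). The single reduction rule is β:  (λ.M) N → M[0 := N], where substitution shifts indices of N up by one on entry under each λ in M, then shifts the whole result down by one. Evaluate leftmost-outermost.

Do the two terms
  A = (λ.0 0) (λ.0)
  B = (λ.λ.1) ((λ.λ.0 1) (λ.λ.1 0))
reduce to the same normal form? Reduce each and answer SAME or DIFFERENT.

Term A:
  start: (λ.0 0) (λ.0)
  →1  (λ.0) (λ.0)
  →2  λ.0

Term B:
  start: (λ.λ.1) ((λ.λ.0 1) (λ.λ.1 0))
  →1  λ.(λ.λ.0 1) (λ.λ.1 0)
  →2  λ.λ.0 (λ.λ.1 0)

Answer: DIFFERENT — A ⇓ λ.0, B ⇓ λ.λ.0 (λ.λ.1 0)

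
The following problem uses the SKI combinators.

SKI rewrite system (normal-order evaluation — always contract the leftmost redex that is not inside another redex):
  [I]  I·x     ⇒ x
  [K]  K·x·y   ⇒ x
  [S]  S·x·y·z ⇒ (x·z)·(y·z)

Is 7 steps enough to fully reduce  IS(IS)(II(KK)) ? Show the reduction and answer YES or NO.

Answer: YES — reaches normal form SS(KK) in 4 ≤ 7 steps

Working:
  start: IS(IS)(II(KK))
  →1  S(IS)(II(KK))
  →2  SS(II(KK))
  →3  SS(I(KK))
  →4  SS(KK)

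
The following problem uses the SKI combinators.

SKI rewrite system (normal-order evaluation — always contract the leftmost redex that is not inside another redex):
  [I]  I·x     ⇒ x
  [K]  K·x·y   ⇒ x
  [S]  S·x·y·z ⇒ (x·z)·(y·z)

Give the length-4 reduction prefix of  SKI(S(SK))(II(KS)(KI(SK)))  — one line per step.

  start: SKI(S(SK))(II(KS)(KI(SK)))
  [1] K(S(SK))(I(S(SK)))(II(KS)(KI(SK)))
  [2] S(SK)(II(KS)(KI(SK)))
  [3] S(SK)(I(KS)(KI(SK)))
  [4] S(SK)(KS(KI(SK)))

Answer: after 4 steps: S(SK)(KS(KI(SK)))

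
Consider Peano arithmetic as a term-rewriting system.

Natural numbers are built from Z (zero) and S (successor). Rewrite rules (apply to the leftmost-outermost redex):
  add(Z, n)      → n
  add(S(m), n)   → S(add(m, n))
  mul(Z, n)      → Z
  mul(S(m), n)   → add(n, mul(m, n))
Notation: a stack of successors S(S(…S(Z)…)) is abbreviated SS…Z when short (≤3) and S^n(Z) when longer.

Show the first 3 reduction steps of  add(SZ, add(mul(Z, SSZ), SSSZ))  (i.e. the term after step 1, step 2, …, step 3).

Answer: after 3 steps: S(add(Z, SSSZ))

Reduction:
  start: add(SZ, add(mul(Z, SSZ), SSSZ))
  [1] S(add(Z, add(mul(Z, SSZ), SSSZ)))
  [2] S(add(mul(Z, SSZ), SSSZ))
  [3] S(add(Z, SSSZ))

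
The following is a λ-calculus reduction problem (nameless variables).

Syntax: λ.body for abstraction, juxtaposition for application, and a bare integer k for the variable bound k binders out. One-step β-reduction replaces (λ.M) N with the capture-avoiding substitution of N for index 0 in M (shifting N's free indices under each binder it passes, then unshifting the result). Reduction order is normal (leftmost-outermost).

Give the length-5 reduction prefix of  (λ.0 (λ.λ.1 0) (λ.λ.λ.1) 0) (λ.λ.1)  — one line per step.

Answer: after 5 steps: λ.λ.1

Derivation:
  start: (λ.0 (λ.λ.1 0) (λ.λ.λ.1) 0) (λ.λ.1)
  →1  (λ.λ.1) (λ.λ.1 0) (λ.λ.λ.1) (λ.λ.1)
  →2  (λ.λ.λ.1 0) (λ.λ.λ.1) (λ.λ.1)
  →3  (λ.λ.1 0) (λ.λ.1)
  →4  λ.(λ.λ.1) 0
  →5  λ.λ.1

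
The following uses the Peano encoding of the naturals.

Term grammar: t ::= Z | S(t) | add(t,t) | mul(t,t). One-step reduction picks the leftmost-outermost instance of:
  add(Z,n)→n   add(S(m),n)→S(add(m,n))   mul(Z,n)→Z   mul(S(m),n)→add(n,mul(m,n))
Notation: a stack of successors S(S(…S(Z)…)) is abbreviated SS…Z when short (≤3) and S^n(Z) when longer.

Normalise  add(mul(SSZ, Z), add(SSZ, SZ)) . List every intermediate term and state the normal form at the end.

Answer: normal form = SSSZ  (in 9 steps)

Working:
  start: add(mul(SSZ, Z), add(SSZ, SZ))
  [1] add(add(Z, mul(SZ, Z)), add(SSZ, SZ))
  [2] add(mul(SZ, Z), add(SSZ, SZ))
  [3] add(add(Z, mul(Z, Z)), add(SSZ, SZ))
  [4] add(mul(Z, Z), add(SSZ, SZ))
  [5] add(Z, add(SSZ, SZ))
  [6] add(SSZ, SZ)
  [7] S(add(SZ, SZ))
  [8] S(S(add(Z, SZ)))
  [9] SSSZ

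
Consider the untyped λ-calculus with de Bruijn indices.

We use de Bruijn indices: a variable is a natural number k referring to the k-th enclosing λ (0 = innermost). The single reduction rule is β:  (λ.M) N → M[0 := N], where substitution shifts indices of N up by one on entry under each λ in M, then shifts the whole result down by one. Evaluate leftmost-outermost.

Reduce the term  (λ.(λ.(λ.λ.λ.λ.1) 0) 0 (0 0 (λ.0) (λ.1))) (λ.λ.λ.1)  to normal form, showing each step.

  start: (λ.(λ.(λ.λ.λ.λ.1) 0) 0 (0 0 (λ.0) (λ.1))) (λ.λ.λ.1)
  →1  (λ.(λ.λ.λ.λ.1) 0) (λ.λ.λ.1) ((λ.λ.λ.1) (λ.λ.λ.1) (λ.0) (λ.λ.λ.λ.1))
  →2  (λ.λ.λ.λ.1) (λ.λ.λ.1) ((λ.λ.λ.1) (λ.λ.λ.1) (λ.0) (λ.λ.λ.λ.1))
  →3  (λ.λ.λ.1) ((λ.λ.λ.1) (λ.λ.λ.1) (λ.0) (λ.λ.λ.λ.1))
  →4  λ.λ.1

Answer: normal form = λ.λ.1  (in 4 steps)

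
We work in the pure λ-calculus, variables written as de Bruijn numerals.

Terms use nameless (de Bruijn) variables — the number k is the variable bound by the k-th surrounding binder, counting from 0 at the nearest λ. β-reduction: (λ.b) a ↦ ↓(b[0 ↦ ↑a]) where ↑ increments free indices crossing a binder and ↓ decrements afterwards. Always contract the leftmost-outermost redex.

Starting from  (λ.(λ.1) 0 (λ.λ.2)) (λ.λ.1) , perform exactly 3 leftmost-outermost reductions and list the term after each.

Answer: after 3 steps: λ.λ.λ.λ.λ.1

Reduction:
  start: (λ.(λ.1) 0 (λ.λ.2)) (λ.λ.1)
  →1  (λ.λ.λ.1) (λ.λ.1) (λ.λ.λ.λ.1)
  →2  (λ.λ.1) (λ.λ.λ.λ.1)
  →3  λ.λ.λ.λ.λ.1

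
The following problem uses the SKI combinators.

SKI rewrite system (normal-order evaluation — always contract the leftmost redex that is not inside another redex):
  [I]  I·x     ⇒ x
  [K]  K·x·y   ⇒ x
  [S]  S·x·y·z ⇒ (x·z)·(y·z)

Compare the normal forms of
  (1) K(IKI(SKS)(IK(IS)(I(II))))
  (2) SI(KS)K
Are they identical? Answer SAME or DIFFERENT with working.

Term A:
  start: K(IKI(SKS)(IK(IS)(I(II))))
  [1] K(KI(SKS)(IK(IS)(I(II))))
  [2] K(I(IK(IS)(I(II))))
  [3] K(IK(IS)(I(II)))
  [4] K(K(IS)(I(II)))
  [5] K(IS)
  [6] KS

Term B:
  start: SI(KS)K
  [1] IK(KSK)
  [2] K(KSK)
  [3] KS

Answer: SAME — A ⇓ KS, B ⇓ KS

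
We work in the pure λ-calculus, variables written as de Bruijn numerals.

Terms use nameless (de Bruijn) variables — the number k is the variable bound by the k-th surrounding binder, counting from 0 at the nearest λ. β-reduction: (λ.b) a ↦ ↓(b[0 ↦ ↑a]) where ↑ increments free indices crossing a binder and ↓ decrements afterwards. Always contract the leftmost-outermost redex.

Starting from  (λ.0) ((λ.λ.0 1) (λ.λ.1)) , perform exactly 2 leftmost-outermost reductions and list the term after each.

Answer: after 2 steps: λ.0 (λ.λ.1)

Derivation:
  start: (λ.0) ((λ.λ.0 1) (λ.λ.1))
  step 1: (λ.λ.0 1) (λ.λ.1)
  step 2: λ.0 (λ.λ.1)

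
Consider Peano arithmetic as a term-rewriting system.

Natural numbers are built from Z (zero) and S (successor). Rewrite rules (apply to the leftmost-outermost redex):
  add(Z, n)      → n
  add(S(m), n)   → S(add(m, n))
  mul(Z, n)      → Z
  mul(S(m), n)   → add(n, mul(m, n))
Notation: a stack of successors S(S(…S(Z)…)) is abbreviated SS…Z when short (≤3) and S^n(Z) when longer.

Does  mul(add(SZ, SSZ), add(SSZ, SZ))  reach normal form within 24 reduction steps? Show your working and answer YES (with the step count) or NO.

  start: mul(add(SZ, SSZ), add(SSZ, SZ))
  [1] mul(S(add(Z, SSZ)), add(SSZ, SZ))
  [2] add(add(SSZ, SZ), mul(add(Z, SSZ), add(SSZ, SZ)))
  [3] add(S(add(SZ, SZ)), mul(add(Z, SSZ), add(SSZ, SZ)))
  [4] S(add(add(SZ, SZ), mul(add(Z, SSZ), add(SSZ, SZ))))
  [5] S(add(S(add(Z, SZ)), mul(add(Z, SSZ), add(SSZ, SZ))))
  [6] S(S(add(add(Z, SZ), mul(add(Z, SSZ), add(SSZ, SZ)))))
  [7] S(S(add(SZ, mul(add(Z, SSZ), add(SSZ, SZ)))))
  [8] S(S(S(add(Z, mul(add(Z, SSZ), add(SSZ, SZ))))))
  [9] S(S(S(mul(add(Z, SSZ), add(SSZ, SZ)))))
  [10] S(S(S(mul(SSZ, add(SSZ, SZ)))))
  [11] S(S(S(add(add(SSZ, SZ), mul(SZ, add(SSZ, SZ))))))
  [12] S(S(S(add(S(add(SZ, SZ)), mul(SZ, add(SSZ, SZ))))))
  [13] S(S(S(S(add(add(SZ, SZ), mul(SZ, add(SSZ, SZ)))))))
  [14] S(S(S(S(add(S(add(Z, SZ)), mul(SZ, add(SSZ, SZ)))))))
  [15] S(S(S(S(S(add(add(Z, SZ), mul(SZ, add(SSZ, SZ))))))))
  [16] S(S(S(S(S(add(SZ, mul(SZ, add(SSZ, SZ))))))))
  [17] S(S(S(S(S(S(add(Z, mul(SZ, add(SSZ, SZ)))))))))
  [18] S(S(S(S(S(S(mul(SZ, add(SSZ, SZ))))))))
  [19] S(S(S(S(S(S(add(add(SSZ, SZ), mul(Z, add(SSZ, SZ)))))))))
  [20] S(S(S(S(S(S(add(S(add(SZ, SZ)), mul(Z, add(SSZ, SZ)))))))))
  [21] S(S(S(S(S(S(S(add(add(SZ, SZ), mul(Z, add(SSZ, SZ))))))))))
  [22] S(S(S(S(S(S(S(add(S(add(Z, SZ)), mul(Z, add(SSZ, SZ))))))))))
  [23] S(S(S(S(S(S(S(S(add(add(Z, SZ), mul(Z, add(SSZ, SZ)))))))))))
  [24] S(S(S(S(S(S(S(S(add(SZ, mul(Z, add(SSZ, SZ)))))))))))

Answer: NO — after 24 steps the term is S(S(S(S(S(S(S(S(add(SZ, mul(Z, add(SSZ, SZ))))))))))), not yet normal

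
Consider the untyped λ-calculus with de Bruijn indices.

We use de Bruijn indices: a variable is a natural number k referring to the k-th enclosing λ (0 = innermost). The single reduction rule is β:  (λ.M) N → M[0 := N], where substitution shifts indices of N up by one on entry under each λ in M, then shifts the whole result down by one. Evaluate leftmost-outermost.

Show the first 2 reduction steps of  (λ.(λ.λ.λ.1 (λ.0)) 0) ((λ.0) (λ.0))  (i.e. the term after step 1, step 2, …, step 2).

  start: (λ.(λ.λ.λ.1 (λ.0)) 0) ((λ.0) (λ.0))
  [1] (λ.λ.λ.1 (λ.0)) ((λ.0) (λ.0))
  [2] λ.λ.1 (λ.0)

Answer: after 2 steps: λ.λ.1 (λ.0)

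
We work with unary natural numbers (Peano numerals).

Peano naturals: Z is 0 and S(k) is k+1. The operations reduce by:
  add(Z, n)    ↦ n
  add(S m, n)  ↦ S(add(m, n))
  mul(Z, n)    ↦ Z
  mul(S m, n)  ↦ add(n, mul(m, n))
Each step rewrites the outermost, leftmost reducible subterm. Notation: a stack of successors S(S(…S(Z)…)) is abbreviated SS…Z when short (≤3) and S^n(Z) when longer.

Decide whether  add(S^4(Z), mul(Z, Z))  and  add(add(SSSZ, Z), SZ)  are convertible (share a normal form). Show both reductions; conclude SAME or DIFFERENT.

Term A:
  start: add(S^4(Z), mul(Z, Z))
  [1] S(add(SSSZ, mul(Z, Z)))
  [2] S(S(add(SSZ, mul(Z, Z))))
  [3] S(S(S(add(SZ, mul(Z, Z)))))
  [4] S(S(S(S(add(Z, mul(Z, Z))))))
  [5] S(S(S(S(mul(Z, Z)))))
  [6] S^4(Z)

Term B:
  start: add(add(SSSZ, Z), SZ)
  [1] add(S(add(SSZ, Z)), SZ)
  [2] S(add(add(SSZ, Z), SZ))
  [3] S(add(S(add(SZ, Z)), SZ))
  [4] S(S(add(add(SZ, Z), SZ)))
  [5] S(S(add(S(add(Z, Z)), SZ)))
  [6] S(S(S(add(add(Z, Z), SZ))))
  [7] S(S(S(add(Z, SZ))))
  [8] S^4(Z)

Answer: SAME — A ⇓ S^4(Z), B ⇓ S^4(Z)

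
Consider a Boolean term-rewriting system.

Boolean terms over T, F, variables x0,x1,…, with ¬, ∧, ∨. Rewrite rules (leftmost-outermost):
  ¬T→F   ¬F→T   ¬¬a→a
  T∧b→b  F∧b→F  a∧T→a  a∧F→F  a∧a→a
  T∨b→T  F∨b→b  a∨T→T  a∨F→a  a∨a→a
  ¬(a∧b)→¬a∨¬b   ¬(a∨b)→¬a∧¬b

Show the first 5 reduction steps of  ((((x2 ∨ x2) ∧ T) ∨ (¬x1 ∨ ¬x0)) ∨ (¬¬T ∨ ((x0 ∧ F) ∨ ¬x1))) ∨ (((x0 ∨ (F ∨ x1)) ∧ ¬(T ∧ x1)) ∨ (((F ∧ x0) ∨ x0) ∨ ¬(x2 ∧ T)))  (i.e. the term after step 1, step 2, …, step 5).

  start: ((((x2 ∨ x2) ∧ T) ∨ (¬x1 ∨ ¬x0)) ∨ (¬¬T ∨ ((x0 ∧ F) ∨ ¬x1))) ∨ (((x0 ∨ (F ∨ x1)) ∧ ¬(T ∧ x1)) ∨ (((F ∧ x0) ∨ x0) ∨ ¬(x2 ∧ T)))
  [1] (((x2 ∨ x2) ∨ (¬x1 ∨ ¬x0)) ∨ (¬¬T ∨ ((x0 ∧ F) ∨ ¬x1))) ∨ (((x0 ∨ (F ∨ x1)) ∧ ¬(T ∧ x1)) ∨ (((F ∧ x0) ∨ x0) ∨ ¬(x2 ∧ T)))
  [2] ((x2 ∨ (¬x1 ∨ ¬x0)) ∨ (¬¬T ∨ ((x0 ∧ F) ∨ ¬x1))) ∨ (((x0 ∨ (F ∨ x1)) ∧ ¬(T ∧ x1)) ∨ (((F ∧ x0) ∨ x0) ∨ ¬(x2 ∧ T)))
  [3] ((x2 ∨ (¬x1 ∨ ¬x0)) ∨ (T ∨ ((x0 ∧ F) ∨ ¬x1))) ∨ (((x0 ∨ (F ∨ x1)) ∧ ¬(T ∧ x1)) ∨ (((F ∧ x0) ∨ x0) ∨ ¬(x2 ∧ T)))
  [4] ((x2 ∨ (¬x1 ∨ ¬x0)) ∨ T) ∨ (((x0 ∨ (F ∨ x1)) ∧ ¬(T ∧ x1)) ∨ (((F ∧ x0) ∨ x0) ∨ ¬(x2 ∧ T)))
  [5] T ∨ (((x0 ∨ (F ∨ x1)) ∧ ¬(T ∧ x1)) ∨ (((F ∧ x0) ∨ x0) ∨ ¬(x2 ∧ T)))

Answer: after 5 steps: T ∨ (((x0 ∨ (F ∨ x1)) ∧ ¬(T ∧ x1)) ∨ (((F ∧ x0) ∨ x0) ∨ ¬(x2 ∧ T)))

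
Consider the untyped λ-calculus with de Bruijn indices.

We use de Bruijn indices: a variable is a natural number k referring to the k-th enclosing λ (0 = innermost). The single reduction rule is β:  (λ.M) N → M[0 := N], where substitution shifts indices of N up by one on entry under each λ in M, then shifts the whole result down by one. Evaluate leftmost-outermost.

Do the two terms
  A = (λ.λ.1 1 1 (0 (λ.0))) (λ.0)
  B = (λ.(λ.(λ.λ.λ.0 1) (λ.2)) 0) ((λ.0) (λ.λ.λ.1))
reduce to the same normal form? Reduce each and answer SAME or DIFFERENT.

Term A:
  start: (λ.λ.1 1 1 (0 (λ.0))) (λ.0)
  →1  λ.(λ.0) (λ.0) (λ.0) (0 (λ.0))
  →2  λ.(λ.0) (λ.0) (0 (λ.0))
  →3  λ.(λ.0) (0 (λ.0))
  →4  λ.0 (λ.0)

Term B:
  start: (λ.(λ.(λ.λ.λ.0 1) (λ.2)) 0) ((λ.0) (λ.λ.λ.1))
  →1  (λ.(λ.λ.λ.0 1) (λ.(λ.0) (λ.λ.λ.1))) ((λ.0) (λ.λ.λ.1))
  →2  (λ.λ.λ.0 1) (λ.(λ.0) (λ.λ.λ.1))
  →3  λ.λ.0 1

Answer: DIFFERENT — A ⇓ λ.0 (λ.0), B ⇓ λ.λ.0 1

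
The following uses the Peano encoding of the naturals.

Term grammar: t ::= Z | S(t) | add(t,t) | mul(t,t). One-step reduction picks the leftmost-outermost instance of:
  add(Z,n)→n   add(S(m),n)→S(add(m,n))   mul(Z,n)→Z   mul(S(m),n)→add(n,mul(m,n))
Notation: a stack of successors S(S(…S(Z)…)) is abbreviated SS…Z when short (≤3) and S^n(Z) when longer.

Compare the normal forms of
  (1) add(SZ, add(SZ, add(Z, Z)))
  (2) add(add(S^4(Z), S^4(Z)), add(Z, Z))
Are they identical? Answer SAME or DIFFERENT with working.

Answer: DIFFERENT — A ⇓ SSZ, B ⇓ S^8(Z)

Reduction:
Term A:
  start: add(SZ, add(SZ, add(Z, Z)))
  [1] S(add(Z, add(SZ, add(Z, Z))))
  [2] S(add(SZ, add(Z, Z)))
  [3] S(S(add(Z, add(Z, Z))))
  [4] S(S(add(Z, Z)))
  [5] SSZ

Term B:
  start: add(add(S^4(Z), S^4(Z)), add(Z, Z))
  [1] add(S(add(SSSZ, S^4(Z))), add(Z, Z))
  [2] S(add(add(SSSZ, S^4(Z)), add(Z, Z)))
  [3] S(add(S(add(SSZ, S^4(Z))), add(Z, Z)))
  [4] S(S(add(add(SSZ, S^4(Z)), add(Z, Z))))
  [5] S(S(add(S(add(SZ, S^4(Z))), add(Z, Z))))
  [6] S(S(S(add(add(SZ, S^4(Z)), add(Z, Z)))))
  [7] S(S(S(add(S(add(Z, S^4(Z))), add(Z, Z)))))
  [8] S(S(S(S(add(add(Z, S^4(Z)), add(Z, Z))))))
  [9] S(S(S(S(add(S^4(Z), add(Z, Z))))))
  [10] S(S(S(S(S(add(SSSZ, add(Z, Z)))))))
  [11] S(S(S(S(S(S(add(SSZ, add(Z, Z))))))))
  [12] S(S(S(S(S(S(S(add(SZ, add(Z, Z)))))))))
  [13] S(S(S(S(S(S(S(S(add(Z, add(Z, Z))))))))))
  [14] S(S(S(S(S(S(S(S(add(Z, Z)))))))))
  [15] S^8(Z)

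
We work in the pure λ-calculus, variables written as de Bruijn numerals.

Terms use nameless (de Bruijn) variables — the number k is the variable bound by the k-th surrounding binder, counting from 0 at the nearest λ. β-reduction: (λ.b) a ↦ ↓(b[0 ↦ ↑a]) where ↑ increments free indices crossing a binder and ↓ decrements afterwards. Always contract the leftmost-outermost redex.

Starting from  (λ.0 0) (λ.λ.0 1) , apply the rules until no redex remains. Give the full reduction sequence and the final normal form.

Answer: normal form = λ.0 (λ.λ.0 1)  (in 2 steps)

Reduction:
  start: (λ.0 0) (λ.λ.0 1)
  [1] (λ.λ.0 1) (λ.λ.0 1)
  [2] λ.0 (λ.λ.0 1)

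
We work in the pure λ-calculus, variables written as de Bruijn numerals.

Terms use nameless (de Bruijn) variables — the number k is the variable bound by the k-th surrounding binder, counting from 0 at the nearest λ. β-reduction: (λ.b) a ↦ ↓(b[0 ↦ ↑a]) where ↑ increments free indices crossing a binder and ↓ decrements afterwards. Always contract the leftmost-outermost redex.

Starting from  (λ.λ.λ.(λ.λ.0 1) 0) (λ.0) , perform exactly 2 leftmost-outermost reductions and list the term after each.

  start: (λ.λ.λ.(λ.λ.0 1) 0) (λ.0)
  [1] λ.λ.(λ.λ.0 1) 0
  [2] λ.λ.λ.0 1

Answer: after 2 steps: λ.λ.λ.0 1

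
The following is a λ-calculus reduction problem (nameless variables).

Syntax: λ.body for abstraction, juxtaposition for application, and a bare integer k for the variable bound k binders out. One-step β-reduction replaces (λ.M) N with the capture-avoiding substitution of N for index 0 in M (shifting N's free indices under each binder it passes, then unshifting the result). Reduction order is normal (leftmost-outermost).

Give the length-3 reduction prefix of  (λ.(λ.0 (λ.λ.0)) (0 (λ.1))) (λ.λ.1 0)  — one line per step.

  start: (λ.(λ.0 (λ.λ.0)) (0 (λ.1))) (λ.λ.1 0)
  [1] (λ.0 (λ.λ.0)) ((λ.λ.1 0) (λ.λ.λ.1 0))
  [2] (λ.λ.1 0) (λ.λ.λ.1 0) (λ.λ.0)
  [3] (λ.(λ.λ.λ.1 0) 0) (λ.λ.0)

Answer: after 3 steps: (λ.(λ.λ.λ.1 0) 0) (λ.λ.0)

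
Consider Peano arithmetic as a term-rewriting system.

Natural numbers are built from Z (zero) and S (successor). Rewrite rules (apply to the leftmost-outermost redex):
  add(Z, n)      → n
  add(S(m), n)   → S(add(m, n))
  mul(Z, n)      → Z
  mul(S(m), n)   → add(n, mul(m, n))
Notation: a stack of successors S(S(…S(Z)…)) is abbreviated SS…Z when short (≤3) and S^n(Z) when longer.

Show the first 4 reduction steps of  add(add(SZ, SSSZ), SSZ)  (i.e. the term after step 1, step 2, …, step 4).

  start: add(add(SZ, SSSZ), SSZ)
  →1  add(S(add(Z, SSSZ)), SSZ)
  →2  S(add(add(Z, SSSZ), SSZ))
  →3  S(add(SSSZ, SSZ))
  →4  S(S(add(SSZ, SSZ)))

Answer: after 4 steps: S(S(add(SSZ, SSZ)))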